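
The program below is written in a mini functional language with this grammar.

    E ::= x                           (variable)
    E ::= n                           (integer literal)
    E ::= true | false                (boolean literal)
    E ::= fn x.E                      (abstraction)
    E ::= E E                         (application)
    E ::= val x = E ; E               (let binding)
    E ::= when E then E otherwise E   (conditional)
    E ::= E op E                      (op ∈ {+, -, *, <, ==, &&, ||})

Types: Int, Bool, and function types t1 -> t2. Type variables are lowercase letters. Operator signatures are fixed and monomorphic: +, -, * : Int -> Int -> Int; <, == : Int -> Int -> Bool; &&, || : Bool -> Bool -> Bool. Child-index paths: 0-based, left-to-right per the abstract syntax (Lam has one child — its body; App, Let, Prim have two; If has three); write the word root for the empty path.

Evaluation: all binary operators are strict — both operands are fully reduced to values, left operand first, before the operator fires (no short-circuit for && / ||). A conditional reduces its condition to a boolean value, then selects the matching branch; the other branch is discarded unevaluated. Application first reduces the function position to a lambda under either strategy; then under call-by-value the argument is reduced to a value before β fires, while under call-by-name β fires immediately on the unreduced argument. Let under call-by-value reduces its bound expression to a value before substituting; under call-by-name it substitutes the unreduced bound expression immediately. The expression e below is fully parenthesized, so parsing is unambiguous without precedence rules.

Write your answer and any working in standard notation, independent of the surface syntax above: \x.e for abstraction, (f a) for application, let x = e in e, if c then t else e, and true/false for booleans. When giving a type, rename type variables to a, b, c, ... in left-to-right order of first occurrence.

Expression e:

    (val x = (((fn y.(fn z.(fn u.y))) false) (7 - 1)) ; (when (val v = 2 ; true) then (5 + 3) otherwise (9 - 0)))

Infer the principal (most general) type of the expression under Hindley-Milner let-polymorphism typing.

Answer: Int

Trace:
y : a
\u._ : c -> a
\z._ : b -> c -> a
\y._ : a -> b -> c -> a
  unify a -> b -> c -> a ~ Bool -> d
  unify a ~ Bool
  unify b -> c -> Bool ~ d
_ _ : b -> c -> Bool
  unify Int ~ Int
  unify Int ~ Int
  unify b -> c -> Bool ~ Int -> e
  unify b ~ Int
  unify c -> Bool ~ e
_ _ : c -> Bool
let x : forall. c -> Bool
let v : Int
  unify Bool ~ Bool
  unify Int ~ Int
  unify Int ~ Int
  unify Int ~ Int
  unify Int ~ Int
  unify Int ~ Int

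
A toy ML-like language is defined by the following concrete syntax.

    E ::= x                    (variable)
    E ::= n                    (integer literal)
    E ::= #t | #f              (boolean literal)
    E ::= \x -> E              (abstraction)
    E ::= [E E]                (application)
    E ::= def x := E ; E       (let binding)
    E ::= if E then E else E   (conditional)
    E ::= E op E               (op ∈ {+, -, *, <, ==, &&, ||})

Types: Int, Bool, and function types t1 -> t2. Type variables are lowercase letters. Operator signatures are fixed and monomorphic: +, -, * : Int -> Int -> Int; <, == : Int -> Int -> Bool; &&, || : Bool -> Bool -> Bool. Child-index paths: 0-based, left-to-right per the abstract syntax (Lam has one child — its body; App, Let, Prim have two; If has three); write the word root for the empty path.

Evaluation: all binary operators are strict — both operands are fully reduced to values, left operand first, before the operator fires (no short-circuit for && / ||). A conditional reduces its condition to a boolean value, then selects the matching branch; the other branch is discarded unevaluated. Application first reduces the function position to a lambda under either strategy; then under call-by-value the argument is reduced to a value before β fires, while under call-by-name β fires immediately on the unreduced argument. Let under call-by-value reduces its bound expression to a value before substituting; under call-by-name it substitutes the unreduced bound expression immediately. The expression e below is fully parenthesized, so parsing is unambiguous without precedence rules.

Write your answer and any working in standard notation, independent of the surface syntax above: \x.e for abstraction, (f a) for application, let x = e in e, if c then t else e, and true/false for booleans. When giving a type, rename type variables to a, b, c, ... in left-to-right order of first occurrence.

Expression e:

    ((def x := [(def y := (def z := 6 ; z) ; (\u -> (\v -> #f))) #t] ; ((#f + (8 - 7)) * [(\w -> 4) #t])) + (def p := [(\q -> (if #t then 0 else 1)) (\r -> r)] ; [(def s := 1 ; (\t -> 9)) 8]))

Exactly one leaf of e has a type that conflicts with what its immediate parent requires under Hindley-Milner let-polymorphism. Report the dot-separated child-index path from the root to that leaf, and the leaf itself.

Answer: 0.1.0.0 : false

Trace:
let z : Int
z : Int
let y : Int
\v._ : b -> Bool
\u._ : a -> b -> Bool
  unify a -> b -> Bool ~ Bool -> c
  unify a ~ Bool
  unify b -> Bool ~ c
_ _ : b -> Bool
let x : forall. b -> Bool
  unify Bool ~ Int
  FAIL: mismatch Bool ~ Int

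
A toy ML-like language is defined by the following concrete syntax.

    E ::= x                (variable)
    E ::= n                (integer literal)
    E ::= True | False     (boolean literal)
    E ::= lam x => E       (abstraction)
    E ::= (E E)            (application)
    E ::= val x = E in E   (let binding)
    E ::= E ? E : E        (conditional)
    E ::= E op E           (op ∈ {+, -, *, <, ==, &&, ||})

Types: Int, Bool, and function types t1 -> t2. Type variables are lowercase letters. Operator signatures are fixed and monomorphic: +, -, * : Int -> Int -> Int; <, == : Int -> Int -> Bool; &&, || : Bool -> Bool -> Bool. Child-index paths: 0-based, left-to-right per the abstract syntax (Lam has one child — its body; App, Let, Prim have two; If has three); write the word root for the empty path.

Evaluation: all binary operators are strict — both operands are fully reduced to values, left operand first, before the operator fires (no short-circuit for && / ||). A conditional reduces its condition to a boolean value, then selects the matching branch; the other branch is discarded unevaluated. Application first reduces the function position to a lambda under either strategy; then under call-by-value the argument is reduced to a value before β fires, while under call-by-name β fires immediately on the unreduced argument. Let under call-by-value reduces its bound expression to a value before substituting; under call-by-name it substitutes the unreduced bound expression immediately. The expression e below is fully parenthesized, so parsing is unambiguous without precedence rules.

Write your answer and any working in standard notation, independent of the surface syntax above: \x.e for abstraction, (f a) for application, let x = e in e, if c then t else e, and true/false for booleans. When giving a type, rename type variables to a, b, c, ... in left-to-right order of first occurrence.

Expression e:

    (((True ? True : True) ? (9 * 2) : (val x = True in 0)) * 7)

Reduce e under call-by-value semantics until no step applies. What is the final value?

Derivation:
step 0: ((if (if true then true else true) then (9 * 2) else (let x = true in 0)) * 7)
step 1: [if@0.0] ((if true then (9 * 2) else (let x = true in 0)) * 7)
step 2: [if@0] ((9 * 2) * 7)
step 3: [delta@0] (18 * 7)
step 4: [delta@root] 126

Answer: 126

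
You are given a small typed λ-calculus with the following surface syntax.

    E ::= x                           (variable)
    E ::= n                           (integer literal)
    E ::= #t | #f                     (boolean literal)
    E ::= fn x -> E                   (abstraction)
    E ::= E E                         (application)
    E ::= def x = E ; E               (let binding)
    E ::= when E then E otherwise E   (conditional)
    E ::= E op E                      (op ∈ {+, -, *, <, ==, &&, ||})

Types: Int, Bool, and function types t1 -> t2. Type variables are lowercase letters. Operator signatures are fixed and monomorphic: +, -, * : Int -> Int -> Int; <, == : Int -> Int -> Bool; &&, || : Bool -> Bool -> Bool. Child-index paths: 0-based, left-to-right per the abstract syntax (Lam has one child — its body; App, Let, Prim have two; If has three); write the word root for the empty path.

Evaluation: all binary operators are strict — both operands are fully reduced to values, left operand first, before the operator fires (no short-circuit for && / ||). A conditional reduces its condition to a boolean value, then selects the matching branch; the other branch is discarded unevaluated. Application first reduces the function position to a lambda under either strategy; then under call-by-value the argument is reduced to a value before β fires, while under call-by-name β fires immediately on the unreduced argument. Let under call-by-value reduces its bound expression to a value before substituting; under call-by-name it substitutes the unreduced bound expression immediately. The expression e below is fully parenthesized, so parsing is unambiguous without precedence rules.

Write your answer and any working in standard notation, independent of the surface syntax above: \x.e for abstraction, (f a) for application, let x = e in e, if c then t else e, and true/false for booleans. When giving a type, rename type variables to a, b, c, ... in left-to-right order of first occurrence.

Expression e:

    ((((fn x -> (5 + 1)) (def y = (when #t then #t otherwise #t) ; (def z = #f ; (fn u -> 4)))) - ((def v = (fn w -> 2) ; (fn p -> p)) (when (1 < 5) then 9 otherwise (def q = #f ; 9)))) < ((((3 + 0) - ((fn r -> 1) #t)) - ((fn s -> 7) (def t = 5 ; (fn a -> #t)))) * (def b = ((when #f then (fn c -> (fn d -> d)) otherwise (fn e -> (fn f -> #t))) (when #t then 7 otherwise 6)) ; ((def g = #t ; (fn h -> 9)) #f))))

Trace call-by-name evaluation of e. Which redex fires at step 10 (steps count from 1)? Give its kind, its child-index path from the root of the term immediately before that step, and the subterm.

Derivation:
step 0: ((((\x.(5 + 1)) (let y = (if true then true else true) in (let z = false in (\u.4)))) - ((let v = (\w.2) in (\p.p)) (if (1 < 5) then 9 else (let q = false in 9)))) < ((((3 + 0) - ((\r.1) true)) - ((\s.7) (let t = 5 in (\a.true)))) * (let b = ((if false then (\c.(\d.d)) else (\e.(\f.true))) (if true then 7 else 6)) in ((let g = true in (\h.9)) false))))
step 1: [beta@0.0] (((5 + 1) - ((let v = (\w.2) in (\p.p)) (if (1 < 5) then 9 else (let q = false in 9)))) < ((((3 + 0) - ((\r.1) true)) - ((\s.7) (let t = 5 in (\a.true)))) * (let b = ((if false then (\c.(\d.d)) else (\e.(\f.true))) (if true then 7 else 6)) in ((let g = true in (\h.9)) false))))
step 2: [delta@0.0] ((6 - ((let v = (\w.2) in (\p.p)) (if (1 < 5) then 9 else (let q = false in 9)))) < ((((3 + 0) - ((\r.1) true)) - ((\s.7) (let t = 5 in (\a.true)))) * (let b = ((if false then (\c.(\d.d)) else (\e.(\f.true))) (if true then 7 else 6)) in ((let g = true in (\h.9)) false))))
step 3: [let@0.1.0] ((6 - ((\p.p) (if (1 < 5) then 9 else (let q = false in 9)))) < ((((3 + 0) - ((\r.1) true)) - ((\s.7) (let t = 5 in (\a.true)))) * (let b = ((if false then (\c.(\d.d)) else (\e.(\f.true))) (if true then 7 else 6)) in ((let g = true in (\h.9)) false))))
step 4: [beta@0.1] ((6 - (if (1 < 5) then 9 else (let q = false in 9))) < ((((3 + 0) - ((\r.1) true)) - ((\s.7) (let t = 5 in (\a.true)))) * (let b = ((if false then (\c.(\d.d)) else (\e.(\f.true))) (if true then 7 else 6)) in ((let g = true in (\h.9)) false))))
step 5: [delta@0.1.0] ((6 - (if true then 9 else (let q = false in 9))) < ((((3 + 0) - ((\r.1) true)) - ((\s.7) (let t = 5 in (\a.true)))) * (let b = ((if false then (\c.(\d.d)) else (\e.(\f.true))) (if true then 7 else 6)) in ((let g = true in (\h.9)) false))))
step 6: [if@0.1] ((6 - 9) < ((((3 + 0) - ((\r.1) true)) - ((\s.7) (let t = 5 in (\a.true)))) * (let b = ((if false then (\c.(\d.d)) else (\e.(\f.true))) (if true then 7 else 6)) in ((let g = true in (\h.9)) false))))
step 7: [delta@0] (-3 < ((((3 + 0) - ((\r.1) true)) - ((\s.7) (let t = 5 in (\a.true)))) * (let b = ((if false then (\c.(\d.d)) else (\e.(\f.true))) (if true then 7 else 6)) in ((let g = true in (\h.9)) false))))
step 8: [delta@1.0.0.0] (-3 < (((3 - ((\r.1) true)) - ((\s.7) (let t = 5 in (\a.true)))) * (let b = ((if false then (\c.(\d.d)) else (\e.(\f.true))) (if true then 7 else 6)) in ((let g = true in (\h.9)) false))))
step 9: [beta@1.0.0.1] (-3 < (((3 - 1) - ((\s.7) (let t = 5 in (\a.true)))) * (let b = ((if false then (\c.(\d.d)) else (\e.(\f.true))) (if true then 7 else 6)) in ((let g = true in (\h.9)) false))))
step 10: [delta@1.0.0] (-3 < ((2 - ((\s.7) (let t = 5 in (\a.true)))) * (let b = ((if false then (\c.(\d.d)) else (\e.(\f.true))) (if true then 7 else 6)) in ((let g = true in (\h.9)) false))))

Answer: delta at 1.0.0 : (3 - 1)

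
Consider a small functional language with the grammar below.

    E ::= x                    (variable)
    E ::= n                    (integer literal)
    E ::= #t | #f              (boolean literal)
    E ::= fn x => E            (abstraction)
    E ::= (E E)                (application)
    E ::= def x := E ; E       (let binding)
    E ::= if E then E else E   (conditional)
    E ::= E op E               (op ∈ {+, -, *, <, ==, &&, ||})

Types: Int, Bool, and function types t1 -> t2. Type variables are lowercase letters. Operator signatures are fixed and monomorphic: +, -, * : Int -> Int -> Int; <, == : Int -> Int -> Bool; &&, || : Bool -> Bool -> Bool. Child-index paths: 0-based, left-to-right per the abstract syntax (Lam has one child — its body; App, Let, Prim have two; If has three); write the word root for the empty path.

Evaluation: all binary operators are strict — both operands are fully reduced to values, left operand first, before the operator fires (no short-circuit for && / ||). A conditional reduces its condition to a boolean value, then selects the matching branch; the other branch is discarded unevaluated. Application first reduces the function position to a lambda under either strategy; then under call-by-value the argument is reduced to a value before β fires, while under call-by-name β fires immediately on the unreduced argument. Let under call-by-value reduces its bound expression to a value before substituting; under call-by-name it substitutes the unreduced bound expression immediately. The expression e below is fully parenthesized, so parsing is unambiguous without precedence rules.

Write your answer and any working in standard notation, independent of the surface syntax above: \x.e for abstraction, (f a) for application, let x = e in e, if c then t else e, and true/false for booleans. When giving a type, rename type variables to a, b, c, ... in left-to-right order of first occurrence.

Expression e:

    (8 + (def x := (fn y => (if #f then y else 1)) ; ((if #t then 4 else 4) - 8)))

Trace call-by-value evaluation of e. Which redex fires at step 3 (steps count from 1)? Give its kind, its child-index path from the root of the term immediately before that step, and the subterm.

Derivation:
step 0: (8 + (let x = (\y.(if false then y else 1)) in ((if true then 4 else 4) - 8)))
step 1: [let@1] (8 + ((if true then 4 else 4) - 8))
step 2: [if@1.0] (8 + (4 - 8))
step 3: [delta@1] (8 + -4)

Answer: delta at 1 : (4 - 8)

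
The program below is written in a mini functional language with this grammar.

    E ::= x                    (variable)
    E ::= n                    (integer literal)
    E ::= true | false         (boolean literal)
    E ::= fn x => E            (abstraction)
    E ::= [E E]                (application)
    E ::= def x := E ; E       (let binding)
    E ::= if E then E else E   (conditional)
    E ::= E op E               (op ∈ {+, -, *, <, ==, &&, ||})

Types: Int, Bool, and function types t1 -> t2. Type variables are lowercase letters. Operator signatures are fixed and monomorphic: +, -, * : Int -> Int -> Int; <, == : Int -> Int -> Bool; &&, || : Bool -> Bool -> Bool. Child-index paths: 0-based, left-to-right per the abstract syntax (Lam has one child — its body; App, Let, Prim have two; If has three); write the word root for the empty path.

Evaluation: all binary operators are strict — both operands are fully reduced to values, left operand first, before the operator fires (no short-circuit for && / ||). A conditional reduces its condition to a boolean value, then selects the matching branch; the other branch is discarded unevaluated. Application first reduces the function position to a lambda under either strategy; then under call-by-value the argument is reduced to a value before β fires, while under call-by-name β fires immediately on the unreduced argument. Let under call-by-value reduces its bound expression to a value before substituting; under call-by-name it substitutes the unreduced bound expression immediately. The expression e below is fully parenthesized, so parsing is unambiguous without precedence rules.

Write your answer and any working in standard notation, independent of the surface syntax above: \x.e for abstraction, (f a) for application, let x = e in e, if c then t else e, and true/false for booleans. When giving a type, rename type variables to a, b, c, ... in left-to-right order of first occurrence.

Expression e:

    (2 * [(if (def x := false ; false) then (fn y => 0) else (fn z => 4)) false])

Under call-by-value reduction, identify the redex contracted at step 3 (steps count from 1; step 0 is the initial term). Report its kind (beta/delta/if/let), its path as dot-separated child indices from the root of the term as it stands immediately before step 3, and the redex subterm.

Answer: beta at 1 : ((\z.4) false)

Derivation:
step 0: (2 * ((if (let x = false in false) then (\y.0) else (\z.4)) false))
step 1: [let@1.0.0] (2 * ((if false then (\y.0) else (\z.4)) false))
step 2: [if@1.0] (2 * ((\z.4) false))
step 3: [beta@1] (2 * 4)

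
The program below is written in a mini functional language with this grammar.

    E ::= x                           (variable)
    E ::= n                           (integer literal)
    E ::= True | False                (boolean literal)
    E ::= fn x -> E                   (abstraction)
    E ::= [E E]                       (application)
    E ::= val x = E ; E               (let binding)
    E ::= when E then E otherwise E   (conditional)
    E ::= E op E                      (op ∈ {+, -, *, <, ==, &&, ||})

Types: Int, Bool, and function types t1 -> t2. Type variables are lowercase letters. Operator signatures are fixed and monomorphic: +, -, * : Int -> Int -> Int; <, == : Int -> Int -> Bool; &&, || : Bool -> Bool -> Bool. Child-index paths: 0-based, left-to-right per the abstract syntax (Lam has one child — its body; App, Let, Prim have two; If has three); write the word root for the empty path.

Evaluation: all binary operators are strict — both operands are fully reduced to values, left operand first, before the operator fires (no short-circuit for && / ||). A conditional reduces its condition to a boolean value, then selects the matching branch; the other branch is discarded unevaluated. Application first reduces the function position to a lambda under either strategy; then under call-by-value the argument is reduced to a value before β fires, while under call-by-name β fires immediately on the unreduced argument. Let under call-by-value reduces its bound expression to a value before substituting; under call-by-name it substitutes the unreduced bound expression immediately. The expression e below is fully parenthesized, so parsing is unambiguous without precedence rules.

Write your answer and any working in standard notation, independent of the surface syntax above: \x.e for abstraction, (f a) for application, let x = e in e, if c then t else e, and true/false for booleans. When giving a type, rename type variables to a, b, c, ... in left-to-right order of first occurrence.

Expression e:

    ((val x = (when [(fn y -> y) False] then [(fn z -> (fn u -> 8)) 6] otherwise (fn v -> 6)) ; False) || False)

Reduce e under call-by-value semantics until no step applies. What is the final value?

Answer: false

Derivation:
step 0: ((let x = (if ((\y.y) false) then ((\z.(\u.8)) 6) else (\v.6)) in false) || false)
step 1: [beta@0.0.0] ((let x = (if false then ((\z.(\u.8)) 6) else (\v.6)) in false) || false)
step 2: [if@0.0] ((let x = (\v.6) in false) || false)
step 3: [let@0] (false || false)
step 4: [delta@root] false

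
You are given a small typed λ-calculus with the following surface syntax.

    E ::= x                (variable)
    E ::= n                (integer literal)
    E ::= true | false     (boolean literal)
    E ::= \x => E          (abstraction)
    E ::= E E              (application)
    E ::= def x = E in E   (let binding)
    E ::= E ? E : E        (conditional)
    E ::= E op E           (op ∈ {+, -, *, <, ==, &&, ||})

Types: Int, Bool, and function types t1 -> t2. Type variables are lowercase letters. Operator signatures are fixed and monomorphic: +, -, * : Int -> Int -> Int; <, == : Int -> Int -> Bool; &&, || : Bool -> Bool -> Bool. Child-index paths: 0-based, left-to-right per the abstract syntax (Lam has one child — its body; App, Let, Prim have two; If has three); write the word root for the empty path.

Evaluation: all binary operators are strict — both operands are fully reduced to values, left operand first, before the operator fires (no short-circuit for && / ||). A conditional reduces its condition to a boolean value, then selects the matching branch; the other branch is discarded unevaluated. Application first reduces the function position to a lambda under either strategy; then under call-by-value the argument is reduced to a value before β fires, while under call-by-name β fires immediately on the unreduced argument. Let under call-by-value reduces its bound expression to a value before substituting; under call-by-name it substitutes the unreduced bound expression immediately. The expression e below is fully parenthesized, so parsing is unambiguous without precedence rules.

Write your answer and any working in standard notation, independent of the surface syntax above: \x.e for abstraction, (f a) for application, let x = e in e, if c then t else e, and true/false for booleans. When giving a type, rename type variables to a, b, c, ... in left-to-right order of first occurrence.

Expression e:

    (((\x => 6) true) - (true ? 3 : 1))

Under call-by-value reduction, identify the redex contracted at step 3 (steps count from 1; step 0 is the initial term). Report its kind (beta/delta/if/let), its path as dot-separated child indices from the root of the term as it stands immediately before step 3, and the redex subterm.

Derivation:
step 0: (((\x.6) true) - (if true then 3 else 1))
step 1: [beta@0] (6 - (if true then 3 else 1))
step 2: [if@1] (6 - 3)
step 3: [delta@root] 3

Answer: delta at root : (6 - 3)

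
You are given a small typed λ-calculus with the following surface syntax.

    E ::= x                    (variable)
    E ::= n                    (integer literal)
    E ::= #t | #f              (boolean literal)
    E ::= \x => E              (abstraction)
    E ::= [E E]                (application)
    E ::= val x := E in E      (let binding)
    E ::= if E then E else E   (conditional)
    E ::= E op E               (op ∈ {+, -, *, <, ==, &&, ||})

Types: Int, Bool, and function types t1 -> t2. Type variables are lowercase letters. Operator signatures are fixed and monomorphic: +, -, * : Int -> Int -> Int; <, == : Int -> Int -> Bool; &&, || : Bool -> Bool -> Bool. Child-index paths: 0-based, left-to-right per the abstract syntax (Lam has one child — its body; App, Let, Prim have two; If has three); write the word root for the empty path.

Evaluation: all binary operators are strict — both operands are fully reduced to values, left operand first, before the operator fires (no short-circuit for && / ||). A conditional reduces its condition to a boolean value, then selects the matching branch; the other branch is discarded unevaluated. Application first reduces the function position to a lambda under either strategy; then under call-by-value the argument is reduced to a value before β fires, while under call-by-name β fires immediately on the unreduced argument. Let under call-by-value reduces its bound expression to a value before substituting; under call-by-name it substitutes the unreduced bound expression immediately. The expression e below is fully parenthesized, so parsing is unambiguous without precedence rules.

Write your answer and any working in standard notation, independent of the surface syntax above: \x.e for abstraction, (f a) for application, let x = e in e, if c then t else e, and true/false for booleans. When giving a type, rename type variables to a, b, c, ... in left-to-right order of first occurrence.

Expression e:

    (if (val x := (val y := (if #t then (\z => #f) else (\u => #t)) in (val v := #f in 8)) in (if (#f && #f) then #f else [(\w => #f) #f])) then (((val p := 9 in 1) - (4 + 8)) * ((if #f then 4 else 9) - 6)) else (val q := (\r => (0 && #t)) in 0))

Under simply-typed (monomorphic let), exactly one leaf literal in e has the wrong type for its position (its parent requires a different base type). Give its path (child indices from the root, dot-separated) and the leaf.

Answer: 2.0.0.0 : 0

Trace:
  unify Bool ~ Bool
\z._ : a -> Bool
\u._ : b -> Bool
  unify a -> Bool ~ b -> Bool
  unify a ~ b
  unify Bool ~ Bool
let y : b -> Bool
let v : Bool
let x : Int
  unify Bool ~ Bool
  unify Bool ~ Bool
  unify Bool ~ Bool
\w._ : c -> Bool
  unify c -> Bool ~ Bool -> d
  unify c ~ Bool
  unify Bool ~ d
_ _ : Bool
  unify Bool ~ Bool
  unify Bool ~ Bool
let p : Int
  unify Int ~ Int
  unify Int ~ Int
  unify Int ~ Int
  unify Int ~ Int
  unify Int ~ Int
  unify Bool ~ Bool
  unify Int ~ Int
  unify Int ~ Int
  unify Int ~ Int
  unify Int ~ Int
  unify Int ~ Bool
  FAIL: mismatch Int ~ Bool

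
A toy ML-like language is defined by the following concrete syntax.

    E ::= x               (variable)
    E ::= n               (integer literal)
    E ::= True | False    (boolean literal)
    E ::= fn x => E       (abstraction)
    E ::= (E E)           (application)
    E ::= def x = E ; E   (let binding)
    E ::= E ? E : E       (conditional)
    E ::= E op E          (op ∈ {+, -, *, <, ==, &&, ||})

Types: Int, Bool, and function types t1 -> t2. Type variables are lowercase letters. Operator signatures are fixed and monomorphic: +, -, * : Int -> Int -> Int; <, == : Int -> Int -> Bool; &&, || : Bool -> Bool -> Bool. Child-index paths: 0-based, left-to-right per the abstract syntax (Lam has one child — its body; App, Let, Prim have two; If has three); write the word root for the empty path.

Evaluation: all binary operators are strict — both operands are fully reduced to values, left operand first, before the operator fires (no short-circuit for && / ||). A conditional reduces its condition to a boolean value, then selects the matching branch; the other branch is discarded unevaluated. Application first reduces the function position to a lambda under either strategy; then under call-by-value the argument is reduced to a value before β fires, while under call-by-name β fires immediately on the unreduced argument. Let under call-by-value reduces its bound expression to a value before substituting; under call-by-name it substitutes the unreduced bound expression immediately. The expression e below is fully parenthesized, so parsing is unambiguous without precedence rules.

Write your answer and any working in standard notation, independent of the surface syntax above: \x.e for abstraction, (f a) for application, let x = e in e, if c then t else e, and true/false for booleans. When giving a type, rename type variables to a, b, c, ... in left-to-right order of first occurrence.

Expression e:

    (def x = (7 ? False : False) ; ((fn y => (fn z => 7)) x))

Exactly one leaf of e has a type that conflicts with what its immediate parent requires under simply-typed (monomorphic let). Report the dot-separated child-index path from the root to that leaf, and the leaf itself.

Trace:
  unify Int ~ Bool
  FAIL: mismatch Int ~ Bool

Answer: 0.0 : 7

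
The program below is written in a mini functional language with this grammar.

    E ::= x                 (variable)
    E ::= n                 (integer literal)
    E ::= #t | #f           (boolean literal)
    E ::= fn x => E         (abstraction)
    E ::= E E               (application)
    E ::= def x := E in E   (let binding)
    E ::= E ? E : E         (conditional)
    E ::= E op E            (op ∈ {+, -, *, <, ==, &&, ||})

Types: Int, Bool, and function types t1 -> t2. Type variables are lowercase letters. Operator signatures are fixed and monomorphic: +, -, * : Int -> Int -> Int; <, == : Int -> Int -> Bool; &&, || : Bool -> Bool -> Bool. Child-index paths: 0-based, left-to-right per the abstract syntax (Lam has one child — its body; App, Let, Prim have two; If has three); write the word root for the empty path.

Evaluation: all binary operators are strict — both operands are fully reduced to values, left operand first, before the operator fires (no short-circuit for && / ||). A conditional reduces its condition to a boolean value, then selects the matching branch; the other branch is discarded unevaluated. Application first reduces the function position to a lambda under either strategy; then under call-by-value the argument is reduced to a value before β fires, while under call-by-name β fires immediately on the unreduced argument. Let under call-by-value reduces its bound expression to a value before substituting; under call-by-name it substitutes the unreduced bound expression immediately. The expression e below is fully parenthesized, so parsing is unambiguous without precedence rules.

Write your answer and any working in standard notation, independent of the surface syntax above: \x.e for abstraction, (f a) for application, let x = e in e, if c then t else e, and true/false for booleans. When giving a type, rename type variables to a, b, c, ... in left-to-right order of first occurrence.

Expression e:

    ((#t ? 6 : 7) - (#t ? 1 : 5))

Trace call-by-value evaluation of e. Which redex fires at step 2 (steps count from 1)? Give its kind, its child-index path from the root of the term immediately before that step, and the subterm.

Answer: if at 1 : (if true then 1 else 5)

Derivation:
step 0: ((if true then 6 else 7) - (if true then 1 else 5))
step 1: [if@0] (6 - (if true then 1 else 5))
step 2: [if@1] (6 - 1)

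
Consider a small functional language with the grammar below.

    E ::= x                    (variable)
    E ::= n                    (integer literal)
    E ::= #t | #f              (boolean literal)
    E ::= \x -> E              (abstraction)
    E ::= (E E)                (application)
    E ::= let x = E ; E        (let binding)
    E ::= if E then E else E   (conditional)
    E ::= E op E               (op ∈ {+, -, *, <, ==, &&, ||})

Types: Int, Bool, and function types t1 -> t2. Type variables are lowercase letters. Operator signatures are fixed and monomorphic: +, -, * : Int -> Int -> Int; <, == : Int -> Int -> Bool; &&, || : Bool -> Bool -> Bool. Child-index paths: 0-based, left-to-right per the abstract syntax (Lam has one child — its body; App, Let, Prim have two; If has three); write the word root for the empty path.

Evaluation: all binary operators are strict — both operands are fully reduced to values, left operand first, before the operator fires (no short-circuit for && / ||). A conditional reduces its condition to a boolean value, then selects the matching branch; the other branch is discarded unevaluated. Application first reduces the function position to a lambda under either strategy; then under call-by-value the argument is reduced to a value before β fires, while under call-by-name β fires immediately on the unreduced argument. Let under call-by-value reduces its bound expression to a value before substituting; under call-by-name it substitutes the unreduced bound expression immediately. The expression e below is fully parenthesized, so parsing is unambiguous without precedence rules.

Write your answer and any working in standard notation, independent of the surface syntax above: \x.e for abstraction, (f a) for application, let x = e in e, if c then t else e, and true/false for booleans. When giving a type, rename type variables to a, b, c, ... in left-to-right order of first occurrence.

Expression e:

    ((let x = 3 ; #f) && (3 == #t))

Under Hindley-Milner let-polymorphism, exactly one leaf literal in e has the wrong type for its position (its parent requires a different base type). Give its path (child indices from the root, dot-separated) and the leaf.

Working:
let x : Int
  unify Bool ~ Bool
  unify Int ~ Int
  unify Bool ~ Int
  FAIL: mismatch Bool ~ Int

Answer: 1.1 : true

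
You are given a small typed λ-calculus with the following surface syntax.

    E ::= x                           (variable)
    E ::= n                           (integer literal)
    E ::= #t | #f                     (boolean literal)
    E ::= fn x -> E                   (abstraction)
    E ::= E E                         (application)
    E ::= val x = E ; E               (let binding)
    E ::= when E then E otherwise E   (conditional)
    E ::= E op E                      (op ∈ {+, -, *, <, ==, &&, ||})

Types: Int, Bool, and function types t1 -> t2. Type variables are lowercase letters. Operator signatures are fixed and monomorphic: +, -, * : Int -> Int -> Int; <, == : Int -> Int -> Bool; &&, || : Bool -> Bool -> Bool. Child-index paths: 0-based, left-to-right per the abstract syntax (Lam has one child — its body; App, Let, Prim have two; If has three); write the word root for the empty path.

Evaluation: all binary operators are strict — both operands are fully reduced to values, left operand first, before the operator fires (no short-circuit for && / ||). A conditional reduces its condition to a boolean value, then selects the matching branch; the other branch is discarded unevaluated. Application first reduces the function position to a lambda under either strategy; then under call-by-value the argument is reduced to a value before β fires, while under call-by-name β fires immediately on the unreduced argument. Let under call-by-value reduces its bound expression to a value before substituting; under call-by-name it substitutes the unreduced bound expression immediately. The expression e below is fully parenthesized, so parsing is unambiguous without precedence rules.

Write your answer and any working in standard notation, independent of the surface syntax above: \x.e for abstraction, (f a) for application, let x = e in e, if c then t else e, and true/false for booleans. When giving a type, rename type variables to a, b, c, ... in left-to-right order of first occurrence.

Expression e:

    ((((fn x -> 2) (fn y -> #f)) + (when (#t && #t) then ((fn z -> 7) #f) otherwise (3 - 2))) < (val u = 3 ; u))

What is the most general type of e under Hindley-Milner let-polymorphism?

Answer: Bool

Trace:
\x._ : a -> Int
\y._ : b -> Bool
  unify a -> Int ~ (b -> Bool) -> c
  unify a ~ b -> Bool
  unify Int ~ c
_ _ : Int
  unify Int ~ Int
  unify Bool ~ Bool
  unify Bool ~ Bool
  unify Bool ~ Bool
\z._ : d -> Int
  unify d -> Int ~ Bool -> e
  unify d ~ Bool
  unify Int ~ e
_ _ : Int
  unify Int ~ Int
  unify Int ~ Int
  unify Int ~ Int
  unify Int ~ Int
  unify Int ~ Int
let u : Int
u : Int
  unify Int ~ Int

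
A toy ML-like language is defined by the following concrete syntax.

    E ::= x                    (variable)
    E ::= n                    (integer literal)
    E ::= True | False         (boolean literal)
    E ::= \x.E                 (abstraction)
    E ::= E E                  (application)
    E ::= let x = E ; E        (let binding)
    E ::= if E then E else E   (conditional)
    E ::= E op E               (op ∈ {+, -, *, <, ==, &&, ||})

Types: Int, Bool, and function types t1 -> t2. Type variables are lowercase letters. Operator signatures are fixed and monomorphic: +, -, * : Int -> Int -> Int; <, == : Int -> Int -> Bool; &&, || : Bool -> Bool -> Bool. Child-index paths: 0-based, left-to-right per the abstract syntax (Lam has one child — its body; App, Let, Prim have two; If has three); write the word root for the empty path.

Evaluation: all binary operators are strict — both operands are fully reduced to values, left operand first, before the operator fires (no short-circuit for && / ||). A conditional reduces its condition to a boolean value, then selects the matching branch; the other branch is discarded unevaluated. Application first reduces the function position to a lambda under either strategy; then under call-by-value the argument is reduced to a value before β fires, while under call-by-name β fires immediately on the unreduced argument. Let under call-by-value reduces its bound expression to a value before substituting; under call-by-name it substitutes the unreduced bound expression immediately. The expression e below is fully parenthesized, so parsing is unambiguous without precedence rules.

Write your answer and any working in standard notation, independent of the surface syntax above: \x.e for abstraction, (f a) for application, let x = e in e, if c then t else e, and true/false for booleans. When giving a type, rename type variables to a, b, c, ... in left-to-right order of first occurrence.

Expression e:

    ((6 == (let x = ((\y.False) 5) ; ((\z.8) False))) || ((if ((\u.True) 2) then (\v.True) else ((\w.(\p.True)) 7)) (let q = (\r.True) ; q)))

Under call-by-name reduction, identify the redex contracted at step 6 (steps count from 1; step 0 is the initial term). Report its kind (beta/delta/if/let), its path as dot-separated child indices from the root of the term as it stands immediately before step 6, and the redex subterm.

Answer: beta at 1 : ((\v.true) (let q = (\r.true) in q))

Trace:
step 0: ((6 == (let x = ((\y.false) 5) in ((\z.8) false))) || ((if ((\u.true) 2) then (\v.true) else ((\w.(\p.true)) 7)) (let q = (\r.true) in q)))
step 1: [let@0.1] ((6 == ((\z.8) false)) || ((if ((\u.true) 2) then (\v.true) else ((\w.(\p.true)) 7)) (let q = (\r.true) in q)))
step 2: [beta@0.1] ((6 == 8) || ((if ((\u.true) 2) then (\v.true) else ((\w.(\p.true)) 7)) (let q = (\r.true) in q)))
step 3: [delta@0] (false || ((if ((\u.true) 2) then (\v.true) else ((\w.(\p.true)) 7)) (let q = (\r.true) in q)))
step 4: [beta@1.0.0] (false || ((if true then (\v.true) else ((\w.(\p.true)) 7)) (let q = (\r.true) in q)))
step 5: [if@1.0] (false || ((\v.true) (let q = (\r.true) in q)))
step 6: [beta@1] (false || true)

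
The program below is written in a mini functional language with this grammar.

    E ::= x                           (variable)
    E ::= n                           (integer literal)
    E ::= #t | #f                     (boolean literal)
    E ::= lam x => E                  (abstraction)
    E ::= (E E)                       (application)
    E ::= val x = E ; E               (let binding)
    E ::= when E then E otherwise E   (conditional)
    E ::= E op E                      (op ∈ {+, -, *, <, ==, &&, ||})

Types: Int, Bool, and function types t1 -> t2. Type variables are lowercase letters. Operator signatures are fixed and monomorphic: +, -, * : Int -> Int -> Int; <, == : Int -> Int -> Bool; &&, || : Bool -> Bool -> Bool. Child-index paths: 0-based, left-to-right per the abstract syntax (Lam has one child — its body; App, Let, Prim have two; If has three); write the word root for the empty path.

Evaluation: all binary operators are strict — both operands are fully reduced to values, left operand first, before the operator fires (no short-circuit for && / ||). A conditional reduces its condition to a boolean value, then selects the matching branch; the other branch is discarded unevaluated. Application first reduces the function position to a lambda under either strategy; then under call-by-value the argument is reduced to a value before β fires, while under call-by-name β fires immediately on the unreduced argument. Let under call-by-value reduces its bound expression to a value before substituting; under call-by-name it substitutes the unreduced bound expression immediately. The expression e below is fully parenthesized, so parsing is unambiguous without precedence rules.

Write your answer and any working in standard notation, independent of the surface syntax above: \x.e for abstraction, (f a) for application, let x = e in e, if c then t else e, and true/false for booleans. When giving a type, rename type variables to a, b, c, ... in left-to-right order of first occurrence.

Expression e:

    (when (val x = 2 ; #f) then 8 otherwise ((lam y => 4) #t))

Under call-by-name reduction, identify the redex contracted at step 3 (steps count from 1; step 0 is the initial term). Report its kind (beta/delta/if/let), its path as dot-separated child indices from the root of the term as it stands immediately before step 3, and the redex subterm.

Trace:
step 0: (if (let x = 2 in false) then 8 else ((\y.4) true))
step 1: [let@0] (if false then 8 else ((\y.4) true))
step 2: [if@root] ((\y.4) true)
step 3: [beta@root] 4

Answer: beta at root : ((\y.4) true)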